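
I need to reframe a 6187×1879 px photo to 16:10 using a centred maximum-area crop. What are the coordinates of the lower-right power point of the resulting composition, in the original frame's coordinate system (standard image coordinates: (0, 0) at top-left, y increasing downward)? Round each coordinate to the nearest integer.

(3595, 1253)

6187/1879 > 16/10, so the 16:10 crop keeps the full height 1879 and trims width to 1879 × 16/10 = 3006.40 px.
Left offset = (6187 − 3006.40)/2 = 1590.30 px; top offset = 0.
Lower-right is two-thirds across and two-thirds down within the crop:
x = 1590.30 + 2 × 3006.40/3 ≈ 3595; y = 0.00 + 2 × 1879.00/3 ≈ 1253.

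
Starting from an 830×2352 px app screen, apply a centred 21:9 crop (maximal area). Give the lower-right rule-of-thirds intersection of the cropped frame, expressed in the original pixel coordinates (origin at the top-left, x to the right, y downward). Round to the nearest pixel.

x = 553 px, y = 1235 px

830/2352 < 21/9, so the 21:9 crop keeps the full width 830 and trims height to 830 × 9/21 = 355.71 px.
Top offset = (2352 − 355.71)/2 = 998.14 px; left offset = 0.
Lower-right is two-thirds across and two-thirds down within the crop:
x = 0.00 + 2 × 830.00/3 ≈ 553; y = 998.14 + 2 × 355.71/3 ≈ 1235.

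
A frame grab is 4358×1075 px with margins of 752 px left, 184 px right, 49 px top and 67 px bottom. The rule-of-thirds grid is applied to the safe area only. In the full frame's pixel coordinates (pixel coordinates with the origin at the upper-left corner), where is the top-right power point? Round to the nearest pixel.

Content width = 4358 − 752 − 184 = 3422 px; content height = 1075 − 49 − 67 = 959 px.
Top-right is two-thirds across and one-third down within the safe area.
x = 752 + 2 × 3422/3 = 752 + 2281.33 ≈ 3033
y = 49 + 1 × 959/3 = 49 + 319.67 ≈ 369

(3033, 369)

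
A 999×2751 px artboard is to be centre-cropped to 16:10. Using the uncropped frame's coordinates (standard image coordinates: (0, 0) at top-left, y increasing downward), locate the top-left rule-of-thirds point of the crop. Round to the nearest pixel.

999/2751 < 16/10, so the 16:10 crop keeps the full width 999 and trims height to 999 × 10/16 = 624.38 px.
Top offset = (2751 − 624.38)/2 = 1063.31 px; left offset = 0.
Top-left is one-third across and one-third down within the crop:
x = 0.00 + 1 × 999.00/3 ≈ 333; y = 1063.31 + 1 × 624.38/3 ≈ 1271.

x = 333 px, y = 1271 px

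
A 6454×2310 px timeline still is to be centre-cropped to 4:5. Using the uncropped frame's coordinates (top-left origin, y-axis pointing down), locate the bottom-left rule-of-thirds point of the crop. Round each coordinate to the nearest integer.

(2919, 1540)

6454/2310 > 4/5, so the 4:5 crop keeps the full height 2310 and trims width to 2310 × 4/5 = 1848.00 px.
Left offset = (6454 − 1848.00)/2 = 2303.00 px; top offset = 0.
Bottom-left is one-third across and two-thirds down within the crop:
x = 2303.00 + 1 × 1848.00/3 ≈ 2919; y = 0.00 + 2 × 2310.00/3 ≈ 1540.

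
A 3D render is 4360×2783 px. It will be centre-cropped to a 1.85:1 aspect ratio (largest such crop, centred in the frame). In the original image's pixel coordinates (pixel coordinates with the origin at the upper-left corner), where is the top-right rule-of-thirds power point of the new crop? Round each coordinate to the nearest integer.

(2907, 999)

4360/2783 < 1.85/1, so the 1.85:1 crop keeps the full width 4360 and trims height to 4360 × 1/1.85 = 2356.76 px.
Top offset = (2783 − 2356.76)/2 = 213.12 px; left offset = 0.
Top-right is two-thirds across and one-third down within the crop:
x = 0.00 + 2 × 4360.00/3 ≈ 2907; y = 213.12 + 1 × 2356.76/3 ≈ 999.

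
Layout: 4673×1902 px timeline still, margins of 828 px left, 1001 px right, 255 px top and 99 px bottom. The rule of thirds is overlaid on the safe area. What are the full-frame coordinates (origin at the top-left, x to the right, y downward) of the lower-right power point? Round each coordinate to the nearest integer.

(2724, 1287)

Content width = 4673 − 828 − 1001 = 2844 px; content height = 1902 − 255 − 99 = 1548 px.
Lower-right is two-thirds across and two-thirds down within the safe area.
x = 828 + 2 × 2844/3 = 828 + 1896.00 ≈ 2724
y = 255 + 2 × 1548/3 = 255 + 1032.00 ≈ 1287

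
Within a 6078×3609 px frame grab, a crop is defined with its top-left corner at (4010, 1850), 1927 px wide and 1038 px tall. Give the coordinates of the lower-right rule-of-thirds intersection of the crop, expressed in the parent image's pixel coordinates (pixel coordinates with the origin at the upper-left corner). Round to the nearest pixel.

x = 5295 px, y = 2542 px

One third of the crop width 1927 is 642.33 px.
One third of the crop height 1038 is 346.00 px.
The lower-right point is two-thirds across and two-thirds down within the crop:
x = 4010 + 2 × 642.33 ≈ 5295; y = 1850 + 2 × 346.00 ≈ 2542.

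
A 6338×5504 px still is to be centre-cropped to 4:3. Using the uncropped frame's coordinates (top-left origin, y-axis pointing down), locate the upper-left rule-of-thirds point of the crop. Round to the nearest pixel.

x = 2113 px, y = 1960 px

6338/5504 < 4/3, so the 4:3 crop keeps the full width 6338 and trims height to 6338 × 3/4 = 4753.50 px.
Top offset = (5504 − 4753.50)/2 = 375.25 px; left offset = 0.
Upper-left is one-third across and one-third down within the crop:
x = 0.00 + 1 × 6338.00/3 ≈ 2113; y = 375.25 + 1 × 4753.50/3 ≈ 1960.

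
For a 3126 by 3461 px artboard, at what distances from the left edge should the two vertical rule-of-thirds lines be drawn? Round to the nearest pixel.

3126 / 3 = 1042, so the vertical lines sit at one and two thirds of 3126.

x = 1042 px and x = 2084 px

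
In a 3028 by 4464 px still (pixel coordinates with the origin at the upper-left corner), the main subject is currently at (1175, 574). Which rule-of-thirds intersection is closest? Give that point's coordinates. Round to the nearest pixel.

x = 1009 px, y = 1488 px

Third lines: x ∈ {1009, 2019}, y ∈ {1488, 2976}.
1175 is closer to x = 1009; 574 is closer to y = 1488.
So the nearest intersection is the upper-left power point.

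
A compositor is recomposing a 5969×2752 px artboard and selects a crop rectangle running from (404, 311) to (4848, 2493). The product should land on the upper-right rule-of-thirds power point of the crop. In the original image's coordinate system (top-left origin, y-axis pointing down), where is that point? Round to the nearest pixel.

Crop width = 4848 − 404 = 4444 px; one third is 1481.33 px.
Crop height = 2493 − 311 = 2182 px; one third is 727.33 px.
The upper-right point is two-thirds across and one-third down within the crop:
x = 404 + 2 × 1481.33 ≈ 3367; y = 311 + 1 × 727.33 ≈ 1038.

x = 3367 px, y = 1038 px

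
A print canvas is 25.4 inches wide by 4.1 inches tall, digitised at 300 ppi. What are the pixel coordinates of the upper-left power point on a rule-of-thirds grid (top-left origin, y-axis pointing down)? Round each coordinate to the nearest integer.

In pixels the canvas is 25.4 × 300 = 7620 wide and 4.1 × 300 = 1230 tall.
The upper-left point is one-third across and one-third down:
x = 1 × 7620/3 ≈ 2540; y = 1 × 1230/3 ≈ 410.

x = 2540 px, y = 410 px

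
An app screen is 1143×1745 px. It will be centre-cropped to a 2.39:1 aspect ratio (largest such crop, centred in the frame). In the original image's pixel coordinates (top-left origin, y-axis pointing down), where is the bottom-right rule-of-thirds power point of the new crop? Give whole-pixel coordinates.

x = 762 px, y = 952 px

1143/1745 < 2.39/1, so the 2.39:1 crop keeps the full width 1143 and trims height to 1143 × 1/2.39 = 478.24 px.
Top offset = (1745 − 478.24)/2 = 633.38 px; left offset = 0.
Bottom-right is two-thirds across and two-thirds down within the crop:
x = 0.00 + 2 × 1143.00/3 ≈ 762; y = 633.38 + 2 × 478.24/3 ≈ 952.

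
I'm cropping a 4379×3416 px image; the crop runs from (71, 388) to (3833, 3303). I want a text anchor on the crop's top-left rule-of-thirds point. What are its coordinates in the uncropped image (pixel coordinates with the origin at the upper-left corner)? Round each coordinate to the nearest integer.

Crop width = 3833 − 71 = 3762 px; one third is 1254.00 px.
Crop height = 3303 − 388 = 2915 px; one third is 971.67 px.
The top-left point is one-third across and one-third down within the crop:
x = 71 + 1 × 1254.00 ≈ 1325; y = 388 + 1 × 971.67 ≈ 1360.

(1325, 1360)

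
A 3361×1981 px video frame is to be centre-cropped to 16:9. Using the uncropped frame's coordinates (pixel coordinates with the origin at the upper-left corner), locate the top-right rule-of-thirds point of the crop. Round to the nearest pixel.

x = 2241 px, y = 675 px

3361/1981 < 16/9, so the 16:9 crop keeps the full width 3361 and trims height to 3361 × 9/16 = 1890.56 px.
Top offset = (1981 − 1890.56)/2 = 45.22 px; left offset = 0.
Top-right is two-thirds across and one-third down within the crop:
x = 0.00 + 2 × 3361.00/3 ≈ 2241; y = 45.22 + 1 × 1890.56/3 ≈ 675.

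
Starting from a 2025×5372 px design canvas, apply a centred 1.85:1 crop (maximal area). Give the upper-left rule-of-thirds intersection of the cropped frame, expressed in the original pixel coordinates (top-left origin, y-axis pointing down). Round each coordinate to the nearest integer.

2025/5372 < 1.85/1, so the 1.85:1 crop keeps the full width 2025 and trims height to 2025 × 1/1.85 = 1094.59 px.
Top offset = (5372 − 1094.59)/2 = 2138.70 px; left offset = 0.
Upper-left is one-third across and one-third down within the crop:
x = 0.00 + 1 × 2025.00/3 ≈ 675; y = 2138.70 + 1 × 1094.59/3 ≈ 2504.

(675, 2504)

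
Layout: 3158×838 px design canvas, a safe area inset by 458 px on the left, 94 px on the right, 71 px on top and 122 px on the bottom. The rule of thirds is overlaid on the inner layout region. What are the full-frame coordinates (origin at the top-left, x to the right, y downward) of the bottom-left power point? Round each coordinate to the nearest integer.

(1327, 501)

Content width = 3158 − 458 − 94 = 2606 px; content height = 838 − 71 − 122 = 645 px.
Bottom-left is one-third across and two-thirds down within the inner layout region.
x = 458 + 1 × 2606/3 = 458 + 868.67 ≈ 1327
y = 71 + 2 × 645/3 = 71 + 430.00 ≈ 501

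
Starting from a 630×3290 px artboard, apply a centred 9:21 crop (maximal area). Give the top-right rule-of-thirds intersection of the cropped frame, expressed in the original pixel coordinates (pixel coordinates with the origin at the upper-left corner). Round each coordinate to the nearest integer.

630/3290 < 9/21, so the 9:21 crop keeps the full width 630 and trims height to 630 × 21/9 = 1470.00 px.
Top offset = (3290 − 1470.00)/2 = 910.00 px; left offset = 0.
Top-right is two-thirds across and one-third down within the crop:
x = 0.00 + 2 × 630.00/3 ≈ 420; y = 910.00 + 1 × 1470.00/3 ≈ 1400.

(420, 1400)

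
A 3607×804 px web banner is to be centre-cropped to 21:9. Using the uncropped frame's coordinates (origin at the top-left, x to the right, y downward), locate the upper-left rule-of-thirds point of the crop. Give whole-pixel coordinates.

x = 1491 px, y = 268 px

3607/804 > 21/9, so the 21:9 crop keeps the full height 804 and trims width to 804 × 21/9 = 1876.00 px.
Left offset = (3607 − 1876.00)/2 = 865.50 px; top offset = 0.
Upper-left is one-third across and one-third down within the crop:
x = 865.50 + 1 × 1876.00/3 ≈ 1491; y = 0.00 + 1 × 804.00/3 ≈ 268.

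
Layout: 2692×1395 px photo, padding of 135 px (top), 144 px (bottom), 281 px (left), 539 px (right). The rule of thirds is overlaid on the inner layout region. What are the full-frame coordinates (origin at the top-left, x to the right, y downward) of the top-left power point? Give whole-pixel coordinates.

(905, 507)

Content width = 2692 − 281 − 539 = 1872 px; content height = 1395 − 135 − 144 = 1116 px.
Top-left is one-third across and one-third down within the inner layout region.
x = 281 + 1 × 1872/3 = 281 + 624.00 ≈ 905
y = 135 + 1 × 1116/3 = 135 + 372.00 ≈ 507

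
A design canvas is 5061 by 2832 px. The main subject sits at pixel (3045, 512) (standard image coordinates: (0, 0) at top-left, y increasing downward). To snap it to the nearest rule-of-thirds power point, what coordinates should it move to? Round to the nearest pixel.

Third lines: x ∈ {1687, 3374}, y ∈ {944, 1888}.
3045 is closer to x = 3374; 512 is closer to y = 944.
So the nearest intersection is the upper-right power point.

x = 3374 px, y = 944 px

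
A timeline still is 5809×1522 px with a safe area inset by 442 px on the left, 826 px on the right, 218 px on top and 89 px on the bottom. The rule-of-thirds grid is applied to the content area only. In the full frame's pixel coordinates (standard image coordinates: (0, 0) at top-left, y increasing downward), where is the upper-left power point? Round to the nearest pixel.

Content width = 5809 − 442 − 826 = 4541 px; content height = 1522 − 218 − 89 = 1215 px.
Upper-left is one-third across and one-third down within the content area.
x = 442 + 1 × 4541/3 = 442 + 1513.67 ≈ 1956
y = 218 + 1 × 1215/3 = 218 + 405.00 ≈ 623

x = 1956 px, y = 623 px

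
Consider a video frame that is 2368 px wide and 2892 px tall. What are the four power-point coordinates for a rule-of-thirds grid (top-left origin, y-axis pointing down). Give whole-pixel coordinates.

One third of 2368 is 789.33; one third of 2892 is 964.
Vertical third lines at x = 789 and x = 1579; horizontal third lines at y = 964 and y = 1928.

(789, 964), (1579, 964), (789, 1928), (1579, 1928)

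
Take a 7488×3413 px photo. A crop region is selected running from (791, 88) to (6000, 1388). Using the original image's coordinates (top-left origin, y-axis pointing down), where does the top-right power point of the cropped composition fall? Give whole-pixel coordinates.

Crop width = 6000 − 791 = 5209 px; one third is 1736.33 px.
Crop height = 1388 − 88 = 1300 px; one third is 433.33 px.
The top-right point is two-thirds across and one-third down within the crop:
x = 791 + 2 × 1736.33 ≈ 4264; y = 88 + 1 × 433.33 ≈ 521.

(4264, 521)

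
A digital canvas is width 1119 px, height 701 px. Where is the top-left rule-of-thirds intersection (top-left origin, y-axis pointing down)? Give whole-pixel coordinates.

The top-left point sits one-third of the way across and one-third of the way down.
x = 1 × 1119/3 ≈ 373; y = 1 × 701/3 ≈ 234.

x = 373 px, y = 234 px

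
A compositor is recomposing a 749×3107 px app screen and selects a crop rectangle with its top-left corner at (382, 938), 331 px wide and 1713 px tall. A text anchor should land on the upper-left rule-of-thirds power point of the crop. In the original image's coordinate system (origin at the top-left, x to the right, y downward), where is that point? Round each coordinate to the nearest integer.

x = 492 px, y = 1509 px

One third of the crop width 331 is 110.33 px.
One third of the crop height 1713 is 571.00 px.
The upper-left point is one-third across and one-third down within the crop:
x = 382 + 1 × 110.33 ≈ 492; y = 938 + 1 × 571.00 ≈ 1509.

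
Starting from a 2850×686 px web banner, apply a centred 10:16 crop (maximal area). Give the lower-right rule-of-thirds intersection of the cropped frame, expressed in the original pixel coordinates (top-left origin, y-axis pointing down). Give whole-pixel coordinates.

x = 1496 px, y = 457 px

2850/686 > 10/16, so the 10:16 crop keeps the full height 686 and trims width to 686 × 10/16 = 428.75 px.
Left offset = (2850 − 428.75)/2 = 1210.62 px; top offset = 0.
Lower-right is two-thirds across and two-thirds down within the crop:
x = 1210.62 + 2 × 428.75/3 ≈ 1496; y = 0.00 + 2 × 686.00/3 ≈ 457.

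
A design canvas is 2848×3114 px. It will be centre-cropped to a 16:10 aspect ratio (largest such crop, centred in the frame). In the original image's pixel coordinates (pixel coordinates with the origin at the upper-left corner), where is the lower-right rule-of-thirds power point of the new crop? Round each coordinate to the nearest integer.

(1899, 1854)

2848/3114 < 16/10, so the 16:10 crop keeps the full width 2848 and trims height to 2848 × 10/16 = 1780.00 px.
Top offset = (3114 − 1780.00)/2 = 667.00 px; left offset = 0.
Lower-right is two-thirds across and two-thirds down within the crop:
x = 0.00 + 2 × 2848.00/3 ≈ 1899; y = 667.00 + 2 × 1780.00/3 ≈ 1854.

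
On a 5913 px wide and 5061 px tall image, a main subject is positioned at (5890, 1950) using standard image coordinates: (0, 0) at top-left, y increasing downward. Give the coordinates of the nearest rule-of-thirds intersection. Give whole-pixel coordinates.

(3942, 1687)

Third lines: x ∈ {1971, 3942}, y ∈ {1687, 3374}.
5890 is closer to x = 3942; 1950 is closer to y = 1687.
So the nearest intersection is the upper-right power point.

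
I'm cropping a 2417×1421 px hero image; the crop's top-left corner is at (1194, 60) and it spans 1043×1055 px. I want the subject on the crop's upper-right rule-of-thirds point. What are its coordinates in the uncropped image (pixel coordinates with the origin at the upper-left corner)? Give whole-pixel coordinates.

One third of the crop width 1043 is 347.67 px.
One third of the crop height 1055 is 351.67 px.
The upper-right point is two-thirds across and one-third down within the crop:
x = 1194 + 2 × 347.67 ≈ 1889; y = 60 + 1 × 351.67 ≈ 412.

x = 1889 px, y = 412 px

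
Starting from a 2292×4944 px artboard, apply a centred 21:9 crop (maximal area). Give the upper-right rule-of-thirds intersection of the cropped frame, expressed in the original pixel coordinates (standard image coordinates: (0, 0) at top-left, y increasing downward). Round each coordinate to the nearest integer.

(1528, 2308)

2292/4944 < 21/9, so the 21:9 crop keeps the full width 2292 and trims height to 2292 × 9/21 = 982.29 px.
Top offset = (4944 − 982.29)/2 = 1980.86 px; left offset = 0.
Upper-right is two-thirds across and one-third down within the crop:
x = 0.00 + 2 × 2292.00/3 ≈ 1528; y = 1980.86 + 1 × 982.29/3 ≈ 2308.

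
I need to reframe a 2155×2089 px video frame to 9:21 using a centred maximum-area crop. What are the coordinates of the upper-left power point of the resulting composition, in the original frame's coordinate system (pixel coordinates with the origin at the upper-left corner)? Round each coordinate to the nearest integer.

2155/2089 > 9/21, so the 9:21 crop keeps the full height 2089 and trims width to 2089 × 9/21 = 895.29 px.
Left offset = (2155 − 895.29)/2 = 629.86 px; top offset = 0.
Upper-left is one-third across and one-third down within the crop:
x = 629.86 + 1 × 895.29/3 ≈ 928; y = 0.00 + 1 × 2089.00/3 ≈ 696.

(928, 696)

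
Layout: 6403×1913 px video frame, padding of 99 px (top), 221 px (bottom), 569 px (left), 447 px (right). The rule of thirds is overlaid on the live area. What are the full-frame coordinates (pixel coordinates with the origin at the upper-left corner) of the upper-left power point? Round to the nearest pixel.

(2365, 630)

Content width = 6403 − 569 − 447 = 5387 px; content height = 1913 − 99 − 221 = 1593 px.
Upper-left is one-third across and one-third down within the live area.
x = 569 + 1 × 5387/3 = 569 + 1795.67 ≈ 2365
y = 99 + 1 × 1593/3 = 99 + 531.00 ≈ 630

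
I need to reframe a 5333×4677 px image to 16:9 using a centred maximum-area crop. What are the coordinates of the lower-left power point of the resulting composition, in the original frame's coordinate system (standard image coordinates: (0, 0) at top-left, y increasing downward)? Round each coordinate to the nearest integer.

5333/4677 < 16/9, so the 16:9 crop keeps the full width 5333 and trims height to 5333 × 9/16 = 2999.81 px.
Top offset = (4677 − 2999.81)/2 = 838.59 px; left offset = 0.
Lower-left is one-third across and two-thirds down within the crop:
x = 0.00 + 1 × 5333.00/3 ≈ 1778; y = 838.59 + 2 × 2999.81/3 ≈ 2838.

(1778, 2838)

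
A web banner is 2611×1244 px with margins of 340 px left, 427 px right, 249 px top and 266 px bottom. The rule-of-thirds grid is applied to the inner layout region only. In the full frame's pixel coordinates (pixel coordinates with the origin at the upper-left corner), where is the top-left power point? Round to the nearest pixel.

(955, 492)

Content width = 2611 − 340 − 427 = 1844 px; content height = 1244 − 249 − 266 = 729 px.
Top-left is one-third across and one-third down within the inner layout region.
x = 340 + 1 × 1844/3 = 340 + 614.67 ≈ 955
y = 249 + 1 × 729/3 = 249 + 243.00 ≈ 492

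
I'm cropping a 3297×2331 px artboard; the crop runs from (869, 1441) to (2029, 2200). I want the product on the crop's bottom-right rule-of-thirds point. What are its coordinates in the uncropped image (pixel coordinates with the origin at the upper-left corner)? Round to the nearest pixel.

Crop width = 2029 − 869 = 1160 px; one third is 386.67 px.
Crop height = 2200 − 1441 = 759 px; one third is 253.00 px.
The bottom-right point is two-thirds across and two-thirds down within the crop:
x = 869 + 2 × 386.67 ≈ 1642; y = 1441 + 2 × 253.00 ≈ 1947.

x = 1642 px, y = 1947 px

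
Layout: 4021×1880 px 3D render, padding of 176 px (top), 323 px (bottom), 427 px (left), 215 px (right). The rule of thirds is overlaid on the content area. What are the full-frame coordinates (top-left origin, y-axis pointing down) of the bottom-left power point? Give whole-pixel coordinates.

Content width = 4021 − 427 − 215 = 3379 px; content height = 1880 − 176 − 323 = 1381 px.
Bottom-left is one-third across and two-thirds down within the content area.
x = 427 + 1 × 3379/3 = 427 + 1126.33 ≈ 1553
y = 176 + 2 × 1381/3 = 176 + 920.67 ≈ 1097

x = 1553 px, y = 1097 px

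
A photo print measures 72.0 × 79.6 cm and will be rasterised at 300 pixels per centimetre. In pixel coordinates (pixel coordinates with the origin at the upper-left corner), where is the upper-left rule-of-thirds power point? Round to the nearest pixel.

x = 7200 px, y = 7960 px

In pixels the canvas is 72.0 × 300 = 21600 wide and 79.6 × 300 = 23880 tall.
The upper-left point is one-third across and one-third down:
x = 1 × 21600/3 ≈ 7200; y = 1 × 23880/3 ≈ 7960.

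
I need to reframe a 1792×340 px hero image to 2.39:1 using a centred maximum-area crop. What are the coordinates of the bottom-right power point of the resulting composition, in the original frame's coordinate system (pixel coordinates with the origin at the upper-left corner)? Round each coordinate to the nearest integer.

(1031, 227)

1792/340 > 2.39/1, so the 2.39:1 crop keeps the full height 340 and trims width to 340 × 2.39/1 = 812.60 px.
Left offset = (1792 − 812.60)/2 = 489.70 px; top offset = 0.
Bottom-right is two-thirds across and two-thirds down within the crop:
x = 489.70 + 2 × 812.60/3 ≈ 1031; y = 0.00 + 2 × 340.00/3 ≈ 227.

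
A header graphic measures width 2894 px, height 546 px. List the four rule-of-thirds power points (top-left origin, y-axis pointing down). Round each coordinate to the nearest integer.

(965, 182), (1929, 182), (965, 364), (1929, 364)

One third of 2894 is 964.67; one third of 546 is 182.
Vertical third lines at x = 965 and x = 1929; horizontal third lines at y = 182 and y = 364.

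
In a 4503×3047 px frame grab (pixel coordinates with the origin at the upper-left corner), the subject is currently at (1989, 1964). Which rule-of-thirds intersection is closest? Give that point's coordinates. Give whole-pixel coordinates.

(1501, 2031)

Third lines: x ∈ {1501, 3002}, y ∈ {1016, 2031}.
1989 is closer to x = 1501; 1964 is closer to y = 2031.
So the nearest intersection is the lower-left power point.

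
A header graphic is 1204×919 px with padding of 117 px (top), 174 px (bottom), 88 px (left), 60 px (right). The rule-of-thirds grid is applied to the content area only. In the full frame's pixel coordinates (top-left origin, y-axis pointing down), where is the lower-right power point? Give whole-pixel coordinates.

Content width = 1204 − 88 − 60 = 1056 px; content height = 919 − 117 − 174 = 628 px.
Lower-right is two-thirds across and two-thirds down within the content area.
x = 88 + 2 × 1056/3 = 88 + 704.00 ≈ 792
y = 117 + 2 × 628/3 = 117 + 418.67 ≈ 536

(792, 536)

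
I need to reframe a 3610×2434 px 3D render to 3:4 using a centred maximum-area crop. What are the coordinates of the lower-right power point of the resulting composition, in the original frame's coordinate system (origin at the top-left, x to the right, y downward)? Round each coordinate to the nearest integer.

(2109, 1623)

3610/2434 > 3/4, so the 3:4 crop keeps the full height 2434 and trims width to 2434 × 3/4 = 1825.50 px.
Left offset = (3610 − 1825.50)/2 = 892.25 px; top offset = 0.
Lower-right is two-thirds across and two-thirds down within the crop:
x = 892.25 + 2 × 1825.50/3 ≈ 2109; y = 0.00 + 2 × 2434.00/3 ≈ 1623.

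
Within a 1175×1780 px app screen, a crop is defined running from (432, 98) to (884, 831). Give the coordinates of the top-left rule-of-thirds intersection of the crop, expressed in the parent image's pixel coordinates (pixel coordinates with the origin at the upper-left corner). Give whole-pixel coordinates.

x = 583 px, y = 342 px

Crop width = 884 − 432 = 452 px; one third is 150.67 px.
Crop height = 831 − 98 = 733 px; one third is 244.33 px.
The top-left point is one-third across and one-third down within the crop:
x = 432 + 1 × 150.67 ≈ 583; y = 98 + 1 × 244.33 ≈ 342.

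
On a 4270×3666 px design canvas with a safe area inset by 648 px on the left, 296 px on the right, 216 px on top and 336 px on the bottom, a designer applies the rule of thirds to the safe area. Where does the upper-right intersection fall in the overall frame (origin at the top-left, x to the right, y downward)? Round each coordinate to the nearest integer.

(2865, 1254)

Content width = 4270 − 648 − 296 = 3326 px; content height = 3666 − 216 − 336 = 3114 px.
Upper-right is two-thirds across and one-third down within the safe area.
x = 648 + 2 × 3326/3 = 648 + 2217.33 ≈ 2865
y = 216 + 1 × 3114/3 = 216 + 1038.00 ≈ 1254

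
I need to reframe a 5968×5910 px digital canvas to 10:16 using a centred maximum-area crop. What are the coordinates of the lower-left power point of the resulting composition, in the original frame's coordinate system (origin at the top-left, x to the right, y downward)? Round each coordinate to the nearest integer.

5968/5910 > 10/16, so the 10:16 crop keeps the full height 5910 and trims width to 5910 × 10/16 = 3693.75 px.
Left offset = (5968 − 3693.75)/2 = 1137.12 px; top offset = 0.
Lower-left is one-third across and two-thirds down within the crop:
x = 1137.12 + 1 × 3693.75/3 ≈ 2368; y = 0.00 + 2 × 5910.00/3 ≈ 3940.

(2368, 3940)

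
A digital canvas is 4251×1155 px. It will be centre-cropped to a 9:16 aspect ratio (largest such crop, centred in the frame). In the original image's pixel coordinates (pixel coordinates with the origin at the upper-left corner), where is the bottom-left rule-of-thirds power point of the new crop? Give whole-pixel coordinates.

4251/1155 > 9/16, so the 9:16 crop keeps the full height 1155 and trims width to 1155 × 9/16 = 649.69 px.
Left offset = (4251 − 649.69)/2 = 1800.66 px; top offset = 0.
Bottom-left is one-third across and two-thirds down within the crop:
x = 1800.66 + 1 × 649.69/3 ≈ 2017; y = 0.00 + 2 × 1155.00/3 ≈ 770.

(2017, 770)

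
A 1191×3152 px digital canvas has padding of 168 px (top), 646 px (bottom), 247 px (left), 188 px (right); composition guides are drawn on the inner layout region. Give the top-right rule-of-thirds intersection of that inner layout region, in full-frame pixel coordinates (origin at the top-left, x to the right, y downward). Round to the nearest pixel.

(751, 947)

Content width = 1191 − 247 − 188 = 756 px; content height = 3152 − 168 − 646 = 2338 px.
Top-right is two-thirds across and one-third down within the inner layout region.
x = 247 + 2 × 756/3 = 247 + 504.00 ≈ 751
y = 168 + 1 × 2338/3 = 168 + 779.33 ≈ 947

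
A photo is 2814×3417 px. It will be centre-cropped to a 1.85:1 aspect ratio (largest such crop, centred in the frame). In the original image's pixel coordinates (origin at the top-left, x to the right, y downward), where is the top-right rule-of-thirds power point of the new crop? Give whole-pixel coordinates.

2814/3417 < 1.85/1, so the 1.85:1 crop keeps the full width 2814 and trims height to 2814 × 1/1.85 = 1521.08 px.
Top offset = (3417 − 1521.08)/2 = 947.96 px; left offset = 0.
Top-right is two-thirds across and one-third down within the crop:
x = 0.00 + 2 × 2814.00/3 ≈ 1876; y = 947.96 + 1 × 1521.08/3 ≈ 1455.

x = 1876 px, y = 1455 px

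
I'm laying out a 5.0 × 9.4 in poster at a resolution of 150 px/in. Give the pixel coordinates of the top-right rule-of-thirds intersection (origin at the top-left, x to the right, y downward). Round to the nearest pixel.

In pixels the canvas is 5.0 × 150 = 750 wide and 9.4 × 150 = 1410 tall.
The top-right point is two-thirds across and one-third down:
x = 2 × 750/3 ≈ 500; y = 1 × 1410/3 ≈ 470.

(500, 470)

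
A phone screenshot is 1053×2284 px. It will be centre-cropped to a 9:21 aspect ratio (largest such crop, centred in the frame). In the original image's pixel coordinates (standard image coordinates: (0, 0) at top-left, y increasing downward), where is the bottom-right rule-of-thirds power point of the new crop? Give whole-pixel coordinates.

1053/2284 > 9/21, so the 9:21 crop keeps the full height 2284 and trims width to 2284 × 9/21 = 978.86 px.
Left offset = (1053 − 978.86)/2 = 37.07 px; top offset = 0.
Bottom-right is two-thirds across and two-thirds down within the crop:
x = 37.07 + 2 × 978.86/3 ≈ 690; y = 0.00 + 2 × 2284.00/3 ≈ 1523.

x = 690 px, y = 1523 px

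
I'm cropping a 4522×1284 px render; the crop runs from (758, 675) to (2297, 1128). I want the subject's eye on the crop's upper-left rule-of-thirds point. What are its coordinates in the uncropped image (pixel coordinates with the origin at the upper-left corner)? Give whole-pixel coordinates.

x = 1271 px, y = 826 px

Crop width = 2297 − 758 = 1539 px; one third is 513.00 px.
Crop height = 1128 − 675 = 453 px; one third is 151.00 px.
The upper-left point is one-third across and one-third down within the crop:
x = 758 + 1 × 513.00 ≈ 1271; y = 675 + 1 × 151.00 ≈ 826.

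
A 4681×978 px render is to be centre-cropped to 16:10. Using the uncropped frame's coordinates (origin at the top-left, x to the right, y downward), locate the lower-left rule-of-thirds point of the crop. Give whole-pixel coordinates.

4681/978 > 16/10, so the 16:10 crop keeps the full height 978 and trims width to 978 × 16/10 = 1564.80 px.
Left offset = (4681 − 1564.80)/2 = 1558.10 px; top offset = 0.
Lower-left is one-third across and two-thirds down within the crop:
x = 1558.10 + 1 × 1564.80/3 ≈ 2080; y = 0.00 + 2 × 978.00/3 ≈ 652.

x = 2080 px, y = 652 px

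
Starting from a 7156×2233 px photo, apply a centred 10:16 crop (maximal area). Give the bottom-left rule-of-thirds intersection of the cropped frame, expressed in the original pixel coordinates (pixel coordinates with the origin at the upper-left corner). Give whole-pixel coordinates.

7156/2233 > 10/16, so the 10:16 crop keeps the full height 2233 and trims width to 2233 × 10/16 = 1395.62 px.
Left offset = (7156 − 1395.62)/2 = 2880.19 px; top offset = 0.
Bottom-left is one-third across and two-thirds down within the crop:
x = 2880.19 + 1 × 1395.62/3 ≈ 3345; y = 0.00 + 2 × 2233.00/3 ≈ 1489.

x = 3345 px, y = 1489 px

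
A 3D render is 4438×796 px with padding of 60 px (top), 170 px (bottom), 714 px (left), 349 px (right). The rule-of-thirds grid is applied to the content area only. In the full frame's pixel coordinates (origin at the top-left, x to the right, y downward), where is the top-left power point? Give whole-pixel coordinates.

(1839, 249)

Content width = 4438 − 714 − 349 = 3375 px; content height = 796 − 60 − 170 = 566 px.
Top-left is one-third across and one-third down within the content area.
x = 714 + 1 × 3375/3 = 714 + 1125.00 ≈ 1839
y = 60 + 1 × 566/3 = 60 + 188.67 ≈ 249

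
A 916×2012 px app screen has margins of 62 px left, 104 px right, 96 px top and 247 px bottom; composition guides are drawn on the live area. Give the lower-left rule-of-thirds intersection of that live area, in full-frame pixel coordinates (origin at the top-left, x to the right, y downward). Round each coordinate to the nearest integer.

Content width = 916 − 62 − 104 = 750 px; content height = 2012 − 96 − 247 = 1669 px.
Lower-left is one-third across and two-thirds down within the live area.
x = 62 + 1 × 750/3 = 62 + 250.00 ≈ 312
y = 96 + 2 × 1669/3 = 96 + 1112.67 ≈ 1209

x = 312 px, y = 1209 px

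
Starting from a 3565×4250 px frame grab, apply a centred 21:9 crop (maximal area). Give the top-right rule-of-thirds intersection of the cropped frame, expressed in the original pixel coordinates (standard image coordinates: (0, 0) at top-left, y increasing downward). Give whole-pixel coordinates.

(2377, 1870)

3565/4250 < 21/9, so the 21:9 crop keeps the full width 3565 and trims height to 3565 × 9/21 = 1527.86 px.
Top offset = (4250 − 1527.86)/2 = 1361.07 px; left offset = 0.
Top-right is two-thirds across and one-third down within the crop:
x = 0.00 + 2 × 3565.00/3 ≈ 2377; y = 1361.07 + 1 × 1527.86/3 ≈ 1870.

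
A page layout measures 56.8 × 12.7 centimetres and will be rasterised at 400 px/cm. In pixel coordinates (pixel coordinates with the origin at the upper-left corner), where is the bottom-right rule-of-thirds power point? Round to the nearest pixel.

In pixels the canvas is 56.8 × 400 = 22720 wide and 12.7 × 400 = 5080 tall.
The bottom-right point is two-thirds across and two-thirds down:
x = 2 × 22720/3 ≈ 15147; y = 2 × 5080/3 ≈ 3387.

(15147, 3387)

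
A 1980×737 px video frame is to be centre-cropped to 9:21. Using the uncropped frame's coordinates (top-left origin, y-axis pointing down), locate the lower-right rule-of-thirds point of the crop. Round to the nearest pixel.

(1043, 491)

1980/737 > 9/21, so the 9:21 crop keeps the full height 737 and trims width to 737 × 9/21 = 315.86 px.
Left offset = (1980 − 315.86)/2 = 832.07 px; top offset = 0.
Lower-right is two-thirds across and two-thirds down within the crop:
x = 832.07 + 2 × 315.86/3 ≈ 1043; y = 0.00 + 2 × 737.00/3 ≈ 491.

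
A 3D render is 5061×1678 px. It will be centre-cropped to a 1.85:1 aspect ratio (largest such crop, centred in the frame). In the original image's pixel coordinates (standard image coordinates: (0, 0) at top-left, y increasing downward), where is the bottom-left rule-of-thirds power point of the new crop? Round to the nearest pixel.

5061/1678 > 1.85/1, so the 1.85:1 crop keeps the full height 1678 and trims width to 1678 × 1.85/1 = 3104.30 px.
Left offset = (5061 − 3104.30)/2 = 978.35 px; top offset = 0.
Bottom-left is one-third across and two-thirds down within the crop:
x = 978.35 + 1 × 3104.30/3 ≈ 2013; y = 0.00 + 2 × 1678.00/3 ≈ 1119.

x = 2013 px, y = 1119 px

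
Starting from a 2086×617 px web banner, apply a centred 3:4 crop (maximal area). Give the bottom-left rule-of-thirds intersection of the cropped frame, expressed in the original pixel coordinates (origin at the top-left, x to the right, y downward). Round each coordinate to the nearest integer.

2086/617 > 3/4, so the 3:4 crop keeps the full height 617 and trims width to 617 × 3/4 = 462.75 px.
Left offset = (2086 − 462.75)/2 = 811.62 px; top offset = 0.
Bottom-left is one-third across and two-thirds down within the crop:
x = 811.62 + 1 × 462.75/3 ≈ 966; y = 0.00 + 2 × 617.00/3 ≈ 411.

(966, 411)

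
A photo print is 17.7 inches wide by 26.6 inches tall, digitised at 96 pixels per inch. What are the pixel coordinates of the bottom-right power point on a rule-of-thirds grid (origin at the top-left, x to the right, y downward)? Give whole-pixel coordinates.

In pixels the canvas is 17.7 × 96 = 1699.2 wide and 26.6 × 96 = 2553.6 tall.
The bottom-right point is two-thirds across and two-thirds down:
x = 2 × 1699.2/3 ≈ 1133; y = 2 × 2553.6/3 ≈ 1702.

x = 1133 px, y = 1702 px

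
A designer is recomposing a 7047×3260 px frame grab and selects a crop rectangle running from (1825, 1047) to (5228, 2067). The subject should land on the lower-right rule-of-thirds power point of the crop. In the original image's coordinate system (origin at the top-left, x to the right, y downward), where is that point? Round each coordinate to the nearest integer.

Crop width = 5228 − 1825 = 3403 px; one third is 1134.33 px.
Crop height = 2067 − 1047 = 1020 px; one third is 340.00 px.
The lower-right point is two-thirds across and two-thirds down within the crop:
x = 1825 + 2 × 1134.33 ≈ 4094; y = 1047 + 2 × 340.00 ≈ 1727.

(4094, 1727)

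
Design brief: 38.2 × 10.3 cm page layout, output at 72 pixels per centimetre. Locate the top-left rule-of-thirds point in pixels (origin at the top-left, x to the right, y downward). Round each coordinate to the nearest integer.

In pixels the canvas is 38.2 × 72 = 2750.4 wide and 10.3 × 72 = 741.6 tall.
The top-left point is one-third across and one-third down:
x = 1 × 2750.4/3 ≈ 917; y = 1 × 741.6/3 ≈ 247.

(917, 247)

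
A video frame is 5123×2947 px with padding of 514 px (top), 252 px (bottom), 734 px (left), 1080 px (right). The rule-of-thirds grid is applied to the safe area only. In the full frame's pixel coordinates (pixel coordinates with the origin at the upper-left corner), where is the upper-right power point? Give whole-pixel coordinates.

Content width = 5123 − 734 − 1080 = 3309 px; content height = 2947 − 514 − 252 = 2181 px.
Upper-right is two-thirds across and one-third down within the safe area.
x = 734 + 2 × 3309/3 = 734 + 2206.00 ≈ 2940
y = 514 + 1 × 2181/3 = 514 + 727.00 ≈ 1241

x = 2940 px, y = 1241 px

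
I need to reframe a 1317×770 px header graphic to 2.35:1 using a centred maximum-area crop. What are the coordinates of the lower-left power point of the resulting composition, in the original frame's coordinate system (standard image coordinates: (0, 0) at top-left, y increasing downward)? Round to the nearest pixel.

x = 439 px, y = 478 px

1317/770 < 2.35/1, so the 2.35:1 crop keeps the full width 1317 and trims height to 1317 × 1/2.35 = 560.43 px.
Top offset = (770 − 560.43)/2 = 104.79 px; left offset = 0.
Lower-left is one-third across and two-thirds down within the crop:
x = 0.00 + 1 × 1317.00/3 ≈ 439; y = 104.79 + 2 × 560.43/3 ≈ 478.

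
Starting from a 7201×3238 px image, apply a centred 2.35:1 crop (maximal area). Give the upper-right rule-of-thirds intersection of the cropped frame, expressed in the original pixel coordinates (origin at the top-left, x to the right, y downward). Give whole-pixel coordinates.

x = 4801 px, y = 1108 px

7201/3238 < 2.35/1, so the 2.35:1 crop keeps the full width 7201 and trims height to 7201 × 1/2.35 = 3064.26 px.
Top offset = (3238 − 3064.26)/2 = 86.87 px; left offset = 0.
Upper-right is two-thirds across and one-third down within the crop:
x = 0.00 + 2 × 7201.00/3 ≈ 4801; y = 86.87 + 1 × 3064.26/3 ≈ 1108.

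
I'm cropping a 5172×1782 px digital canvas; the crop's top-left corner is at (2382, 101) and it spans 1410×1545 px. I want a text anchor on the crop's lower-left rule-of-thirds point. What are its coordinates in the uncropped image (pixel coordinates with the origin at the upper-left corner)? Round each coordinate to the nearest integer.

(2852, 1131)

One third of the crop width 1410 is 470.00 px.
One third of the crop height 1545 is 515.00 px.
The lower-left point is one-third across and two-thirds down within the crop:
x = 2382 + 1 × 470.00 ≈ 2852; y = 101 + 2 × 515.00 ≈ 1131.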